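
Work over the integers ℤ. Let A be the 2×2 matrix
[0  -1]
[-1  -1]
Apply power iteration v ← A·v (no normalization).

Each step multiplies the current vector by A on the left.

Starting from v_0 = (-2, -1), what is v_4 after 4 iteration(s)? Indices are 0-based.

v_0 = (-2, -1).
v_1 = A·v_0 = (1, 3).
v_2 = A·v_1 = (-3, -4).
v_3 = A·v_2 = (4, 7).
v_4 = A·v_3 = (-7, -11).

v_4 = (-7, -11)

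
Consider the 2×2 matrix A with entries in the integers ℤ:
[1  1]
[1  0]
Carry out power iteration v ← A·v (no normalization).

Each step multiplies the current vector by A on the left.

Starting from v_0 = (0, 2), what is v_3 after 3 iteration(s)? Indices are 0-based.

v_0 = (0, 2).
v_1 = A·v_0 = (2, 0).
v_2 = A·v_1 = (2, 2).
v_3 = A·v_2 = (4, 2).

v_3 = (4, 2)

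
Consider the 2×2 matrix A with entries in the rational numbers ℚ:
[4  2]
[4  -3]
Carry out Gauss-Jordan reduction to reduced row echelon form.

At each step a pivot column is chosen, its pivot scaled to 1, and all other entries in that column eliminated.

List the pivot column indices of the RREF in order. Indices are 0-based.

pivot columns: 0, 1

step 1: normalize row 0 (÷4) = (1, 1/2)
  row 1: subtract 4×row0 = (0, -5)
step 2: normalize row 1 (÷-5) = (0, 1)
  row 0: subtract 1/2×row1 = (1, 0)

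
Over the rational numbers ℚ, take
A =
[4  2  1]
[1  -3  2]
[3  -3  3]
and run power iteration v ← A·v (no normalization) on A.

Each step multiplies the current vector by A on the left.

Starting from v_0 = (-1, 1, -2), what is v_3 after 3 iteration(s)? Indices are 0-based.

v_0 = (-1, 1, -2).
v_1 = A·v_0 = (-4, -8, -12).
v_2 = A·v_1 = (-44, -4, -24).
v_3 = A·v_2 = (-208, -80, -192).

v_3 = (-208, -80, -192)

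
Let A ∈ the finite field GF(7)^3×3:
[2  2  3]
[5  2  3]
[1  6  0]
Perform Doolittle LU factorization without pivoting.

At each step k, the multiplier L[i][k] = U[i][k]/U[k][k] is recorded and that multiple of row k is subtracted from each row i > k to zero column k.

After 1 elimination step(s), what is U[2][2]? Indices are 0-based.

U[2][2] = 2

[col 0] pivot 2
  R1 -= 6*R0 → (0, 4, 6)  (L[1][0] := 6)
  R2 -= 4*R0 → (0, 5, 2)  (L[2][0] := 4)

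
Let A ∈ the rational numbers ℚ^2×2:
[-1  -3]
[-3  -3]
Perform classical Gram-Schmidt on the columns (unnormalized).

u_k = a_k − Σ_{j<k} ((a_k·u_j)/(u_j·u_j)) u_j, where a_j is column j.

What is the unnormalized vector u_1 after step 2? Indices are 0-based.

Step 1: u_0 = a_0 = (-1, -3).
Step 2: u_1 = a_1 − (6/5)·u_0 = (-9/5, 3/5).

u_1 = (-9/5, 3/5)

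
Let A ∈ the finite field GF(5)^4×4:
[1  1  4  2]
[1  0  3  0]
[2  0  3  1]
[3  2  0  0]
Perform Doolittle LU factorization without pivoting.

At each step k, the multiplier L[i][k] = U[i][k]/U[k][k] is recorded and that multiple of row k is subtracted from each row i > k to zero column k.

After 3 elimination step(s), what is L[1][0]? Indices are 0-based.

[col 0] pivot 1
  R1 -= 1*R0 → (0, 4, 4, 3)  (L[1][0] := 1)
  R2 -= 2*R0 → (0, 3, 0, 2)  (L[2][0] := 2)
  R3 -= 3*R0 → (0, 4, 3, 4)  (L[3][0] := 3)
[col 1] pivot 4
  R2 -= 2*R1 → (0, 0, 2, 1)  (L[2][1] := 2)
  R3 -= 1*R1 → (0, 0, 4, 1)  (L[3][1] := 1)
[col 2] pivot 2
  R3 -= 2*R2 → (0, 0, 0, 4)  (L[3][2] := 2)

L[1][0] = 1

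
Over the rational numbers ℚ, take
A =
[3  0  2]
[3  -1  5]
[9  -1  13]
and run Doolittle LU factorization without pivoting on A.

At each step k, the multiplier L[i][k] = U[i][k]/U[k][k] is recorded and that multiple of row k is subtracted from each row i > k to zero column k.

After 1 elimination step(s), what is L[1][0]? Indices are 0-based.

Step 1: pivot at (0,0) is 3.
  row1 ← row1 − (1)·row0  ⇒  L[1][0]=1, U row1=(0, -1, 3)
  row2 ← row2 − (3)·row0  ⇒  L[2][0]=3, U row2=(0, -1, 7)

L[1][0] = 1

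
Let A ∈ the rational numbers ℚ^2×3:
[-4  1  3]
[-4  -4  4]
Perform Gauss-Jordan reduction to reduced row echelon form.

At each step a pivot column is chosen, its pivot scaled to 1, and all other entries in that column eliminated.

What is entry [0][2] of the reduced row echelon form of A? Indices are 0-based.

step 1: normalize row 0 (÷-4) = (1, -1/4, -3/4)
  row 1: subtract -4×row0 = (0, -5, 1)
step 2: normalize row 1 (÷-5) = (0, 1, -1/5)
  row 0: subtract -1/4×row1 = (1, 0, -4/5)

M[0][2] = -4/5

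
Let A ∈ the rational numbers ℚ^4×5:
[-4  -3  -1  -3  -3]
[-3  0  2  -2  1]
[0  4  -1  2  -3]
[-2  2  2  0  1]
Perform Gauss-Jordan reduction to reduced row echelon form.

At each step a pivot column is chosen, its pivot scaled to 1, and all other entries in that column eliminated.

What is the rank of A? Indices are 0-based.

rank = 4

pivot(0,0)=-4: scale R0 → (1, 3/4, 1/4, 3/4, 3/4)
  clear (1,0): R1 −= (-3)R0 → (0, 9/4, 11/4, 1/4, 13/4)
  clear (3,0): R3 −= (-2)R0 → (0, 7/2, 5/2, 3/2, 5/2)
pivot(1,1)=9/4: scale R1 → (0, 1, 11/9, 1/9, 13/9)
  clear (0,1): R0 −= (3/4)R1 → (1, 0, -2/3, 2/3, -1/3)
  clear (2,1): R2 −= (4)R1 → (0, 0, -53/9, 14/9, -79/9)
  clear (3,1): R3 −= (7/2)R1 → (0, 0, -16/9, 10/9, -23/9)
pivot(2,2)=-53/9: scale R2 → (0, 0, 1, -14/53, 79/53)
  clear (0,2): R0 −= (-2/3)R2 → (1, 0, 0, 26/53, 35/53)
  clear (1,2): R1 −= (11/9)R2 → (0, 1, 0, 23/53, -20/53)
  clear (3,2): R3 −= (-16/9)R2 → (0, 0, 0, 34/53, 5/53)
pivot(3,3)=34/53: scale R3 → (0, 0, 0, 1, 5/34)
  clear (0,3): R0 −= (26/53)R3 → (1, 0, 0, 0, 10/17)
  clear (1,3): R1 −= (23/53)R3 → (0, 1, 0, 0, -15/34)
  clear (2,3): R2 −= (-14/53)R3 → (0, 0, 1, 0, 26/17)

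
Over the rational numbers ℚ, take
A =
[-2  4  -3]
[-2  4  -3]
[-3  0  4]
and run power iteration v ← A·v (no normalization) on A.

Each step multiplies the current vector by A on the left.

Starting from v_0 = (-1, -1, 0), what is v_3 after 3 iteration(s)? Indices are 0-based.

v_3 = (-80, -80, 111)

v_0 = (-1, -1, 0).
v_1 = A·v_0 = (-2, -2, 3).
v_2 = A·v_1 = (-13, -13, 18).
v_3 = A·v_2 = (-80, -80, 111).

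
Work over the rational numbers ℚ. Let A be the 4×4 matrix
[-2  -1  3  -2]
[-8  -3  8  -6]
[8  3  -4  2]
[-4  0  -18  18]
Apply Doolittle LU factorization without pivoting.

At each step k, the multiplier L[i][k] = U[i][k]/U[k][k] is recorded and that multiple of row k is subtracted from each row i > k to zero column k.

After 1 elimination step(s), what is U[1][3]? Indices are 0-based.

k=0: U[0][0]=-2
  eliminate (1,0): mult=4, new row 1: (0, 1, -4, 2); set L[1][0]=4
  eliminate (2,0): mult=-4, new row 2: (0, -1, 8, -6); set L[2][0]=-4
  eliminate (3,0): mult=2, new row 3: (0, 2, -24, 22); set L[3][0]=2

U[1][3] = 2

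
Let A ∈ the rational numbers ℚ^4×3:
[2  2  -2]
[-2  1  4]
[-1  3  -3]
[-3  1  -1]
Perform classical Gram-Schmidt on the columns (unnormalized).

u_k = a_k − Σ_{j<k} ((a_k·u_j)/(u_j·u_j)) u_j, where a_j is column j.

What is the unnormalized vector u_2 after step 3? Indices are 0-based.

u_2 = (80/127, 480/127, -140/127, -220/127)

Step 1: u_0 = a_0 = (2, -2, -1, -3).
Step 2: u_1 = a_1 − (-2/9)·u_0 = (22/9, 5/9, 25/9, 1/3).
Step 3: u_2 = a_2 − (-1/3)·u_0 − (-102/127)·u_1 = (80/127, 480/127, -140/127, -220/127).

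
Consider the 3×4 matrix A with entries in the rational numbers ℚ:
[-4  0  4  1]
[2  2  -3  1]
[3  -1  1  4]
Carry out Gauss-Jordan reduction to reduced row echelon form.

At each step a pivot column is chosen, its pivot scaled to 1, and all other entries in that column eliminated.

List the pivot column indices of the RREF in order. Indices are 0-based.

step 1: normalize row 0 (÷-4) = (1, 0, -1, -1/4)
  row 1: subtract 2×row0 = (0, 2, -1, 3/2)
  row 2: subtract 3×row0 = (0, -1, 4, 19/4)
step 2: normalize row 1 (÷2) = (0, 1, -1/2, 3/4)
  row 2: subtract -1×row1 = (0, 0, 7/2, 11/2)
step 3: normalize row 2 (÷7/2) = (0, 0, 1, 11/7)
  row 0: subtract -1×row2 = (1, 0, 0, 37/28)
  row 1: subtract -1/2×row2 = (0, 1, 0, 43/28)

pivot columns: 0, 1, 2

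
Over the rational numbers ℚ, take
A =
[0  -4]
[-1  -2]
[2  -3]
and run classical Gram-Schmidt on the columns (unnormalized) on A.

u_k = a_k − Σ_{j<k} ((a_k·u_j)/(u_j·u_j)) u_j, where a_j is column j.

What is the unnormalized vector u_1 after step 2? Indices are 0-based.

u_1 = (-4, -14/5, -7/5)

Step 1: u_0 = a_0 = (0, -1, 2).
Step 2: u_1 = a_1 − (-4/5)·u_0 = (-4, -14/5, -7/5).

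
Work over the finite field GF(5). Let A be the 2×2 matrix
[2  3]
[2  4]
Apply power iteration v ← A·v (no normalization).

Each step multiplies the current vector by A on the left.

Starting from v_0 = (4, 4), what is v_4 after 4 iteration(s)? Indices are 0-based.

v_0 = (4, 4).
v_1 = A·v_0 = (0, 4).
v_2 = A·v_1 = (2, 1).
v_3 = A·v_2 = (2, 3).
v_4 = A·v_3 = (3, 1).

v_4 = (3, 1)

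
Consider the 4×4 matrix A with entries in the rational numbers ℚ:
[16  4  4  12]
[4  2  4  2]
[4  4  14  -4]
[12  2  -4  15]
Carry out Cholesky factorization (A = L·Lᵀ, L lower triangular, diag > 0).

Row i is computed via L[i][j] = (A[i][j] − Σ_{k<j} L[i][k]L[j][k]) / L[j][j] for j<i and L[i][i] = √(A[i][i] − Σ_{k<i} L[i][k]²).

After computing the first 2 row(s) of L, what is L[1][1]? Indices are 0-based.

Step 1: L[0][0] = √(16) = 4.
  L[1][0] = (4) / L[0][0] = 1.
Step 2: L[1][1] = √(1) = 1.

L[1][1] = 1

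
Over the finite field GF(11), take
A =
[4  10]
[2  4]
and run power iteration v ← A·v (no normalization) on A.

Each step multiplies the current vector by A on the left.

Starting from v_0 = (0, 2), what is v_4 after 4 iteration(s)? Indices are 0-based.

v_4 = (3, 4)

v_0 = (0, 2).
v_1 = A·v_0 = (9, 8).
v_2 = A·v_1 = (6, 6).
v_3 = A·v_2 = (7, 3).
v_4 = A·v_3 = (3, 4).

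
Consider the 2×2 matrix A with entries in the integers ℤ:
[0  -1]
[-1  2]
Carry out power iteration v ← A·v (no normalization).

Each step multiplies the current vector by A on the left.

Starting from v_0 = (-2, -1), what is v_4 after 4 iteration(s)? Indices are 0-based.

v_0 = (-2, -1).
v_1 = A·v_0 = (1, 0).
v_2 = A·v_1 = (0, -1).
v_3 = A·v_2 = (1, -2).
v_4 = A·v_3 = (2, -5).

v_4 = (2, -5)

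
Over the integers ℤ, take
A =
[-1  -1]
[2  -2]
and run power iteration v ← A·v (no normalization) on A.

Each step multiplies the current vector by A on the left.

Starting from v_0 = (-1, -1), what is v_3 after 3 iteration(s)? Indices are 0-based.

v_0 = (-1, -1).
v_1 = A·v_0 = (2, 0).
v_2 = A·v_1 = (-2, 4).
v_3 = A·v_2 = (-2, -12).

v_3 = (-2, -12)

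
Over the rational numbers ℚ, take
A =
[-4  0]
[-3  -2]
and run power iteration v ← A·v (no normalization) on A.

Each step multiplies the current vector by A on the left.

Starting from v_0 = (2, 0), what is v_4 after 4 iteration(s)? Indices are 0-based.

v_4 = (512, 720)

v_0 = (2, 0).
v_1 = A·v_0 = (-8, -6).
v_2 = A·v_1 = (32, 36).
v_3 = A·v_2 = (-128, -168).
v_4 = A·v_3 = (512, 720).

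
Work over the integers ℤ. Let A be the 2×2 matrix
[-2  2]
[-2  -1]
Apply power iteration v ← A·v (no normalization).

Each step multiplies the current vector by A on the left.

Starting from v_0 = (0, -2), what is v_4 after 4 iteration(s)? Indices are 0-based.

v_4 = (-36, 54)

v_0 = (0, -2).
v_1 = A·v_0 = (-4, 2).
v_2 = A·v_1 = (12, 6).
v_3 = A·v_2 = (-12, -30).
v_4 = A·v_3 = (-36, 54).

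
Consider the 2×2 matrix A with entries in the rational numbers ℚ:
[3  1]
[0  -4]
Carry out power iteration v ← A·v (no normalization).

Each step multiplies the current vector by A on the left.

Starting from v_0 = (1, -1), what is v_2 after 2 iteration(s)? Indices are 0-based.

v_0 = (1, -1).
v_1 = A·v_0 = (2, 4).
v_2 = A·v_1 = (10, -16).

v_2 = (10, -16)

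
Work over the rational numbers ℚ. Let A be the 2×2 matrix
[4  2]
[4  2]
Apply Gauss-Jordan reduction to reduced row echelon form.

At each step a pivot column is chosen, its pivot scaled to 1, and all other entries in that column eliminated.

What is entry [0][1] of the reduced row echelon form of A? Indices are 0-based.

[1] R0 /= 4  ⇒  (1, 1/2)
     R1 -= 4·R0  ⇒  (0, 0)
column 1 empty below row 1

M[0][1] = 1/2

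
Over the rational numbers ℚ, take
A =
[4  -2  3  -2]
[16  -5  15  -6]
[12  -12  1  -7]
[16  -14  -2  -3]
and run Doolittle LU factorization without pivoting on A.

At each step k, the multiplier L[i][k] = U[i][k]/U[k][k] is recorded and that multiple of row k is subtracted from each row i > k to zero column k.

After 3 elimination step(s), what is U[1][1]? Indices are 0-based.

U[1][1] = 3

[col 0] pivot 4
  R1 -= 4*R0 → (0, 3, 3, 2)  (L[1][0] := 4)
  R2 -= 3*R0 → (0, -6, -8, -1)  (L[2][0] := 3)
  R3 -= 4*R0 → (0, -6, -14, 5)  (L[3][0] := 4)
[col 1] pivot 3
  R2 -= -2*R1 → (0, 0, -2, 3)  (L[2][1] := -2)
  R3 -= -2*R1 → (0, 0, -8, 9)  (L[3][1] := -2)
[col 2] pivot -2
  R3 -= 4*R2 → (0, 0, 0, -3)  (L[3][2] := 4)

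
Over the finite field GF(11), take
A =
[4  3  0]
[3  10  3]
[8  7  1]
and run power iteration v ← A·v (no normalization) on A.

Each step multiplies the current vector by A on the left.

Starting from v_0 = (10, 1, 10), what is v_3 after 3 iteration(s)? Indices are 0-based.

v_3 = (4, 3, 2)

v_0 = (10, 1, 10).
v_1 = A·v_0 = (10, 4, 9).
v_2 = A·v_1 = (8, 9, 7).
v_3 = A·v_2 = (4, 3, 2).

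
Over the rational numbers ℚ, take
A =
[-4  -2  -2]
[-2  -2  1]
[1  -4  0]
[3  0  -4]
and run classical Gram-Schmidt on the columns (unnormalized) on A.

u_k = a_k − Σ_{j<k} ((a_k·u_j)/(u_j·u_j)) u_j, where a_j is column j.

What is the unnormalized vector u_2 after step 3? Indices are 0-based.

Step 1: u_0 = a_0 = (-4, -2, 1, 3).
Step 2: u_1 = a_1 − (4/15)·u_0 = (-14/15, -22/15, -64/15, -4/5).
Step 3: u_2 = a_2 − (-1/5)·u_0 − (27/164)·u_1 = (-217/82, 69/82, 37/41, -134/41).

u_2 = (-217/82, 69/82, 37/41, -134/41)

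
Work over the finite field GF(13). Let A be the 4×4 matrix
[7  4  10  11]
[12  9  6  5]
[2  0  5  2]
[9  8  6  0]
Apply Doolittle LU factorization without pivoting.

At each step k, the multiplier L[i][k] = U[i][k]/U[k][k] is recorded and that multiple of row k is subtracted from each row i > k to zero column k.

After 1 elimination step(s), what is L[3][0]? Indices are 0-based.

Step 1: pivot at (0,0) is 7.
  row1 ← row1 − (11)·row0  ⇒  L[1][0]=11, U row1=(0, 4, 0, 1)
  row2 ← row2 − (4)·row0  ⇒  L[2][0]=4, U row2=(0, 10, 4, 10)
  row3 ← row3 − (5)·row0  ⇒  L[3][0]=5, U row3=(0, 1, 8, 10)

L[3][0] = 5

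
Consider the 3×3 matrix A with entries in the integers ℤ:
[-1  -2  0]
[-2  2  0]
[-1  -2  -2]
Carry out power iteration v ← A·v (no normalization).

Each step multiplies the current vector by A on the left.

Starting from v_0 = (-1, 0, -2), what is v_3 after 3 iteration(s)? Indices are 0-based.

v_3 = (1, 14, 31)

v_0 = (-1, 0, -2).
v_1 = A·v_0 = (1, 2, 5).
v_2 = A·v_1 = (-5, 2, -15).
v_3 = A·v_2 = (1, 14, 31).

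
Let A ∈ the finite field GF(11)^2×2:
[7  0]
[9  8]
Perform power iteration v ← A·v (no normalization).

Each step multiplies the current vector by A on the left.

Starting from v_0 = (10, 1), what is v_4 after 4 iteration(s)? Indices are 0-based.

v_4 = (8, 6)

v_0 = (10, 1).
v_1 = A·v_0 = (4, 10).
v_2 = A·v_1 = (6, 6).
v_3 = A·v_2 = (9, 3).
v_4 = A·v_3 = (8, 6).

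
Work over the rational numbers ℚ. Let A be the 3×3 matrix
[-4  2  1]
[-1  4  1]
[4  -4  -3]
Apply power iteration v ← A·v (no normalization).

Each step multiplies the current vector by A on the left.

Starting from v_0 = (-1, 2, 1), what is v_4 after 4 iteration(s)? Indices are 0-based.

v_0 = (-1, 2, 1).
v_1 = A·v_0 = (9, 10, -15).
v_2 = A·v_1 = (-31, 16, 41).
v_3 = A·v_2 = (197, 136, -311).
v_4 = A·v_3 = (-827, 36, 1177).

v_4 = (-827, 36, 1177)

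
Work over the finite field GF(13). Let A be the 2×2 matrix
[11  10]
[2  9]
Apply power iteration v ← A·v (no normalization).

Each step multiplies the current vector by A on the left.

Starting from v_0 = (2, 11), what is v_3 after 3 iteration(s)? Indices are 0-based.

v_0 = (2, 11).
v_1 = A·v_0 = (2, 12).
v_2 = A·v_1 = (12, 8).
v_3 = A·v_2 = (4, 5).

v_3 = (4, 5)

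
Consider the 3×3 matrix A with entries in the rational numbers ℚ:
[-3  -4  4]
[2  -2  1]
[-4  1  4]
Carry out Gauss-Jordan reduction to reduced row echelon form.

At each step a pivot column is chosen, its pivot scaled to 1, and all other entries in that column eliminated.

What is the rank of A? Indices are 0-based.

rank = 3

[1] R0 /= -3  ⇒  (1, 4/3, -4/3)
     R1 -= 2·R0  ⇒  (0, -14/3, 11/3)
     R2 -= -4·R0  ⇒  (0, 19/3, -4/3)
[2] R1 /= -14/3  ⇒  (0, 1, -11/14)
     R0 -= 4/3·R1  ⇒  (1, 0, -2/7)
     R2 -= 19/3·R1  ⇒  (0, 0, 51/14)
[3] R2 /= 51/14  ⇒  (0, 0, 1)
     R0 -= -2/7·R2  ⇒  (1, 0, 0)
     R1 -= -11/14·R2  ⇒  (0, 1, 0)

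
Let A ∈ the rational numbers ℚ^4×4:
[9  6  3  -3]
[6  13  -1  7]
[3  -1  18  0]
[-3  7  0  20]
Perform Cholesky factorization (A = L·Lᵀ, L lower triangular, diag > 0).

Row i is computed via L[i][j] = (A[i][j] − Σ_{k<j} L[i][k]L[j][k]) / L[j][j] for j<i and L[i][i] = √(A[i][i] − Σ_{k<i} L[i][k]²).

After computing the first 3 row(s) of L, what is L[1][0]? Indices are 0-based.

L[1][0] = 2

Step 1: L[0][0] = √(9) = 3.
  L[1][0] = (6) / L[0][0] = 2.
Step 2: L[1][1] = √(9) = 3.
  L[2][0] = (3) / L[0][0] = 1.
  L[2][1] = (-3) / L[1][1] = -1.
Step 3: L[2][2] = √(16) = 4.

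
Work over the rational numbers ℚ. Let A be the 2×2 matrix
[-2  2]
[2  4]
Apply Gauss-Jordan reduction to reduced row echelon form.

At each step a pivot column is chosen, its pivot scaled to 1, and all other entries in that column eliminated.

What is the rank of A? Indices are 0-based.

rank = 2

[1] R0 /= -2  ⇒  (1, -1)
     R1 -= 2·R0  ⇒  (0, 6)
[2] R1 /= 6  ⇒  (0, 1)
     R0 -= -1·R1  ⇒  (1, 0)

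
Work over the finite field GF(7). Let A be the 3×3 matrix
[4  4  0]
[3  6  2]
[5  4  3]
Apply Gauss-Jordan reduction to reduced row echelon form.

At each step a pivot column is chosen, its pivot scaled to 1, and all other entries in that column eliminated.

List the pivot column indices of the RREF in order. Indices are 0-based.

[1] R0 /= 4  ⇒  (1, 1, 0)
     R1 -= 3·R0  ⇒  (0, 3, 2)
     R2 -= 5·R0  ⇒  (0, 6, 3)
[2] R1 /= 3  ⇒  (0, 1, 3)
     R0 -= 1·R1  ⇒  (1, 0, 4)
     R2 -= 6·R1  ⇒  (0, 0, 6)
[3] R2 /= 6  ⇒  (0, 0, 1)
     R0 -= 4·R2  ⇒  (1, 0, 0)
     R1 -= 3·R2  ⇒  (0, 1, 0)

pivot columns: 0, 1, 2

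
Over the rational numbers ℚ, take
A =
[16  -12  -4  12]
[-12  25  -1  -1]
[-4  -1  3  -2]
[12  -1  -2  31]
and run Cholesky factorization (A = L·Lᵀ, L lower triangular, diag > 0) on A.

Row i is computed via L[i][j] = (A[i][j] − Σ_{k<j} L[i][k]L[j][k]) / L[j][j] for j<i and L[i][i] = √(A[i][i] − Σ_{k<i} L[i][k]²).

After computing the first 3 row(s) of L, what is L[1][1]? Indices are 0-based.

Step 1: L[0][0] = √(16) = 4.
  L[1][0] = (-12) / L[0][0] = -3.
Step 2: L[1][1] = √(16) = 4.
  L[2][0] = (-4) / L[0][0] = -1.
  L[2][1] = (-4) / L[1][1] = -1.
Step 3: L[2][2] = √(1) = 1.

L[1][1] = 4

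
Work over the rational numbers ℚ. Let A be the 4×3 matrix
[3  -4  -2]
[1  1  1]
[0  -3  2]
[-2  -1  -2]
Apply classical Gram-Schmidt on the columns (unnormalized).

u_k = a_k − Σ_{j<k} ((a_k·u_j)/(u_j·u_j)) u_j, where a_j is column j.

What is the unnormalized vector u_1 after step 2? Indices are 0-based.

Step 1: u_0 = a_0 = (3, 1, 0, -2).
Step 2: u_1 = a_1 − (-9/14)·u_0 = (-29/14, 23/14, -3, -16/7).

u_1 = (-29/14, 23/14, -3, -16/7)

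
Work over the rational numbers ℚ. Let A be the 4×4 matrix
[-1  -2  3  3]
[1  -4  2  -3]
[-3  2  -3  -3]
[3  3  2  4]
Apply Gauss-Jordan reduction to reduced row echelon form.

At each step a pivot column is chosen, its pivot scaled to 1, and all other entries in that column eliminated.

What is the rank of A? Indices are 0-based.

rank = 4

pivot(0,0)=-1: scale R0 → (1, 2, -3, -3)
  clear (1,0): R1 −= (1)R0 → (0, -6, 5, 0)
  clear (2,0): R2 −= (-3)R0 → (0, 8, -12, -12)
  clear (3,0): R3 −= (3)R0 → (0, -3, 11, 13)
pivot(1,1)=-6: scale R1 → (0, 1, -5/6, 0)
  clear (0,1): R0 −= (2)R1 → (1, 0, -4/3, -3)
  clear (2,1): R2 −= (8)R1 → (0, 0, -16/3, -12)
  clear (3,1): R3 −= (-3)R1 → (0, 0, 17/2, 13)
pivot(2,2)=-16/3: scale R2 → (0, 0, 1, 9/4)
  clear (0,2): R0 −= (-4/3)R2 → (1, 0, 0, 0)
  clear (1,2): R1 −= (-5/6)R2 → (0, 1, 0, 15/8)
  clear (3,2): R3 −= (17/2)R2 → (0, 0, 0, -49/8)
pivot(3,3)=-49/8: scale R3 → (0, 0, 0, 1)
  clear (1,3): R1 −= (15/8)R3 → (0, 1, 0, 0)
  clear (2,3): R2 −= (9/4)R3 → (0, 0, 1, 0)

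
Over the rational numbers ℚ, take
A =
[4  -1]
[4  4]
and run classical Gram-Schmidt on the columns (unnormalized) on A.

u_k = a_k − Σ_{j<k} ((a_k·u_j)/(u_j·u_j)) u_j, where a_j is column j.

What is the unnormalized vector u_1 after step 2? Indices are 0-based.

Step 1: u_0 = a_0 = (4, 4).
Step 2: u_1 = a_1 − (3/8)·u_0 = (-5/2, 5/2).

u_1 = (-5/2, 5/2)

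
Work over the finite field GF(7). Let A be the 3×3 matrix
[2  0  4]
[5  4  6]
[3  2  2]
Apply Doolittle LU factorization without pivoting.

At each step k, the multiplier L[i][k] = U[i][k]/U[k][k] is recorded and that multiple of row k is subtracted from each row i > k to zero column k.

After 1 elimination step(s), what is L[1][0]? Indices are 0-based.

[col 0] pivot 2
  R1 -= 6*R0 → (0, 4, 3)  (L[1][0] := 6)
  R2 -= 5*R0 → (0, 2, 3)  (L[2][0] := 5)

L[1][0] = 6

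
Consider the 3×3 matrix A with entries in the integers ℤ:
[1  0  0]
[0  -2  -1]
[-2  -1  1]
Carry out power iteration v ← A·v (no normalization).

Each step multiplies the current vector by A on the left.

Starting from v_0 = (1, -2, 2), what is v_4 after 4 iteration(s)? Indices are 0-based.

v_0 = (1, -2, 2).
v_1 = A·v_0 = (1, 2, 2).
v_2 = A·v_1 = (1, -6, -2).
v_3 = A·v_2 = (1, 14, 2).
v_4 = A·v_3 = (1, -30, -14).

v_4 = (1, -30, -14)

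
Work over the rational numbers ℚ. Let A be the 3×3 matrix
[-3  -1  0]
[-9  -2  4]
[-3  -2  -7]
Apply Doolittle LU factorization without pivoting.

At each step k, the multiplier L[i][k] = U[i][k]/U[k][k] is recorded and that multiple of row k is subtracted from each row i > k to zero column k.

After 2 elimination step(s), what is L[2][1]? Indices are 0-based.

L[2][1] = -1

k=0: U[0][0]=-3
  eliminate (1,0): mult=3, new row 1: (0, 1, 4); set L[1][0]=3
  eliminate (2,0): mult=1, new row 2: (0, -1, -7); set L[2][0]=1
k=1: U[1][1]=1
  eliminate (2,1): mult=-1, new row 2: (0, 0, -3); set L[2][1]=-1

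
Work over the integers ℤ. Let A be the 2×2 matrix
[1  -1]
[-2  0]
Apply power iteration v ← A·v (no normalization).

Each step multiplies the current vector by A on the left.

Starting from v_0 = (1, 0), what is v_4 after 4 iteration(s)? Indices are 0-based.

v_4 = (11, -10)

v_0 = (1, 0).
v_1 = A·v_0 = (1, -2).
v_2 = A·v_1 = (3, -2).
v_3 = A·v_2 = (5, -6).
v_4 = A·v_3 = (11, -10).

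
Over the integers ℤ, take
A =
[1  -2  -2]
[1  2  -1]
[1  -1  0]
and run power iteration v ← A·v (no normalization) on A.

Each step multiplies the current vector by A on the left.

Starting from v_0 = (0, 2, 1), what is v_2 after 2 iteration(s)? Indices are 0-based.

v_0 = (0, 2, 1).
v_1 = A·v_0 = (-6, 3, -2).
v_2 = A·v_1 = (-8, 2, -9).

v_2 = (-8, 2, -9)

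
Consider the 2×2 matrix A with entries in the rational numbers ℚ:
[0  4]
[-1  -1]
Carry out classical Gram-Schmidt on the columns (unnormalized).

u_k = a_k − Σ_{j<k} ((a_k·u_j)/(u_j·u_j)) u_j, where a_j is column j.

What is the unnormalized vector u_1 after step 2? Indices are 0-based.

u_1 = (4, 0)

Step 1: u_0 = a_0 = (0, -1).
Step 2: u_1 = a_1 − (1)·u_0 = (4, 0).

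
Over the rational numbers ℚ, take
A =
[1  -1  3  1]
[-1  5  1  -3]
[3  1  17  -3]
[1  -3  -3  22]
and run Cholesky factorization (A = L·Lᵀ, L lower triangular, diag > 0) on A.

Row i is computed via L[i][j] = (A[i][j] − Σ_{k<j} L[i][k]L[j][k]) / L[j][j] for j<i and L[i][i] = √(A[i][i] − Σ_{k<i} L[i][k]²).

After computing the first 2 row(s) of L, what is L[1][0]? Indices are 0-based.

L[1][0] = -1

Step 1: L[0][0] = √(1) = 1.
  L[1][0] = (-1) / L[0][0] = -1.
Step 2: L[1][1] = √(4) = 2.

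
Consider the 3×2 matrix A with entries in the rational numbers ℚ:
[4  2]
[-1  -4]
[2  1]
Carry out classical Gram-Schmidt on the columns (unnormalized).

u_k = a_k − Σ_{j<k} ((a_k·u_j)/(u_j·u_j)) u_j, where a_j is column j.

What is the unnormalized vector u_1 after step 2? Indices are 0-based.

Step 1: u_0 = a_0 = (4, -1, 2).
Step 2: u_1 = a_1 − (2/3)·u_0 = (-2/3, -10/3, -1/3).

u_1 = (-2/3, -10/3, -1/3)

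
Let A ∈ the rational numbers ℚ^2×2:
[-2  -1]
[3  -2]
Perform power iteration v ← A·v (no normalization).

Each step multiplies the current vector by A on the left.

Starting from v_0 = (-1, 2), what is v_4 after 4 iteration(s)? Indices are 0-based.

v_4 = (63, -70)

v_0 = (-1, 2).
v_1 = A·v_0 = (0, -7).
v_2 = A·v_1 = (7, 14).
v_3 = A·v_2 = (-28, -7).
v_4 = A·v_3 = (63, -70).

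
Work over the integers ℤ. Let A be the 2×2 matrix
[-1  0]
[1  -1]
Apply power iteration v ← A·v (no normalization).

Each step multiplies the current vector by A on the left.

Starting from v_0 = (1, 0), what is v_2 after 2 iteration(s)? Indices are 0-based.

v_2 = (1, -2)

v_0 = (1, 0).
v_1 = A·v_0 = (-1, 1).
v_2 = A·v_1 = (1, -2).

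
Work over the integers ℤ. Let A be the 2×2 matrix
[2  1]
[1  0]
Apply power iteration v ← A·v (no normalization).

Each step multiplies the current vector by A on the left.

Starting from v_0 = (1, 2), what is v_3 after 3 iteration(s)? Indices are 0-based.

v_3 = (22, 9)

v_0 = (1, 2).
v_1 = A·v_0 = (4, 1).
v_2 = A·v_1 = (9, 4).
v_3 = A·v_2 = (22, 9).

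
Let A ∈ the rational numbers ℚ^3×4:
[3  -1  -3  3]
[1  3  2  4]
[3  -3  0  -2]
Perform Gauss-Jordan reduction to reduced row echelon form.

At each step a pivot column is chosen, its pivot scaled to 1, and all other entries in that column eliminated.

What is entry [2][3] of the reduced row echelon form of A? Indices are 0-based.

M[2][3] = -2/3

pivot(0,0)=3: scale R0 → (1, -1/3, -1, 1)
  clear (1,0): R1 −= (1)R0 → (0, 10/3, 3, 3)
  clear (2,0): R2 −= (3)R0 → (0, -2, 3, -5)
pivot(1,1)=10/3: scale R1 → (0, 1, 9/10, 9/10)
  clear (0,1): R0 −= (-1/3)R1 → (1, 0, -7/10, 13/10)
  clear (2,1): R2 −= (-2)R1 → (0, 0, 24/5, -16/5)
pivot(2,2)=24/5: scale R2 → (0, 0, 1, -2/3)
  clear (0,2): R0 −= (-7/10)R2 → (1, 0, 0, 5/6)
  clear (1,2): R1 −= (9/10)R2 → (0, 1, 0, 3/2)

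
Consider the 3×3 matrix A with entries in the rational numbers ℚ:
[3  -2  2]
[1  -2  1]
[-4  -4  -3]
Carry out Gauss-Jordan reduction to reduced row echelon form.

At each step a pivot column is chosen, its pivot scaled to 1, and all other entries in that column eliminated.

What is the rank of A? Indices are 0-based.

rank = 3

[1] R0 /= 3  ⇒  (1, -2/3, 2/3)
     R1 -= 1·R0  ⇒  (0, -4/3, 1/3)
     R2 -= -4·R0  ⇒  (0, -20/3, -1/3)
[2] R1 /= -4/3  ⇒  (0, 1, -1/4)
     R0 -= -2/3·R1  ⇒  (1, 0, 1/2)
     R2 -= -20/3·R1  ⇒  (0, 0, -2)
[3] R2 /= -2  ⇒  (0, 0, 1)
     R0 -= 1/2·R2  ⇒  (1, 0, 0)
     R1 -= -1/4·R2  ⇒  (0, 1, 0)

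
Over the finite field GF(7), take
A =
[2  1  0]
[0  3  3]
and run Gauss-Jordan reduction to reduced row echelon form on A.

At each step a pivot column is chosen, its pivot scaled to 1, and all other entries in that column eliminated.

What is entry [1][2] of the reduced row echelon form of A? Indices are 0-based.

pivot(0,0)=2: scale R0 → (1, 4, 0)
pivot(1,1)=3: scale R1 → (0, 1, 1)
  clear (0,1): R0 −= (4)R1 → (1, 0, 3)

M[1][2] = 1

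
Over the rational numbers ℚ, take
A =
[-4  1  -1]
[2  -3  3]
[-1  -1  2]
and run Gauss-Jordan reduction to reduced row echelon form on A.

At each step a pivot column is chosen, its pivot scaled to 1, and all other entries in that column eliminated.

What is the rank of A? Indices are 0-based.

[1] R0 /= -4  ⇒  (1, -1/4, 1/4)
     R1 -= 2·R0  ⇒  (0, -5/2, 5/2)
     R2 -= -1·R0  ⇒  (0, -5/4, 9/4)
[2] R1 /= -5/2  ⇒  (0, 1, -1)
     R0 -= -1/4·R1  ⇒  (1, 0, 0)
     R2 -= -5/4·R1  ⇒  (0, 0, 1)
[3] R2 /= 1  ⇒  (0, 0, 1)
     R1 -= -1·R2  ⇒  (0, 1, 0)

rank = 3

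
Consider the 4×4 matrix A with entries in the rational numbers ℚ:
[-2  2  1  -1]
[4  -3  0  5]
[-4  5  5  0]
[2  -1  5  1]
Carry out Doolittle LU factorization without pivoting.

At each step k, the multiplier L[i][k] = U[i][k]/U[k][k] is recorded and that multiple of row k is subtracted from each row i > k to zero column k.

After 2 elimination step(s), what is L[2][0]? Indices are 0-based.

L[2][0] = 2

k=0: U[0][0]=-2
  eliminate (1,0): mult=-2, new row 1: (0, 1, 2, 3); set L[1][0]=-2
  eliminate (2,0): mult=2, new row 2: (0, 1, 3, 2); set L[2][0]=2
  eliminate (3,0): mult=-1, new row 3: (0, 1, 6, 0); set L[3][0]=-1
k=1: U[1][1]=1
  eliminate (2,1): mult=1, new row 2: (0, 0, 1, -1); set L[2][1]=1
  eliminate (3,1): mult=1, new row 3: (0, 0, 4, -3); set L[3][1]=1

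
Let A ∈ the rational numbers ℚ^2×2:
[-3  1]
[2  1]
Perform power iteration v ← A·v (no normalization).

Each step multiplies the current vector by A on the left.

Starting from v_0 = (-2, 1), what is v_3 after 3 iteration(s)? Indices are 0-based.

v_0 = (-2, 1).
v_1 = A·v_0 = (7, -3).
v_2 = A·v_1 = (-24, 11).
v_3 = A·v_2 = (83, -37).

v_3 = (83, -37)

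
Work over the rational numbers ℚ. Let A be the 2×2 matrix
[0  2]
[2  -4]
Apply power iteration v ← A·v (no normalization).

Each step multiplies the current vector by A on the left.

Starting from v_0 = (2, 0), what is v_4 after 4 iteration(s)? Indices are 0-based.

v_4 = (160, -384)

v_0 = (2, 0).
v_1 = A·v_0 = (0, 4).
v_2 = A·v_1 = (8, -16).
v_3 = A·v_2 = (-32, 80).
v_4 = A·v_3 = (160, -384).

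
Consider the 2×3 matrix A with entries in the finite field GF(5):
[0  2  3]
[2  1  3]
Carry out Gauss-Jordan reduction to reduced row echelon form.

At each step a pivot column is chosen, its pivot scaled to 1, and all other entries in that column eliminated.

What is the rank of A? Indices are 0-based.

pivot(0,0): swap R0↔R1
pivot(0,0)=2: scale R0 → (1, 3, 4)
pivot(1,1)=2: scale R1 → (0, 1, 4)
  clear (0,1): R0 −= (3)R1 → (1, 0, 2)

rank = 2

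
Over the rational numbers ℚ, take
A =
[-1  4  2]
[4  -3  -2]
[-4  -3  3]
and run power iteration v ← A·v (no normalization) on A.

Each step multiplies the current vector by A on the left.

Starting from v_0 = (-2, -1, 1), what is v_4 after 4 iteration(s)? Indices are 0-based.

v_4 = (-98, 287, 553)

v_0 = (-2, -1, 1).
v_1 = A·v_0 = (0, -7, 14).
v_2 = A·v_1 = (0, -7, 63).
v_3 = A·v_2 = (98, -105, 210).
v_4 = A·v_3 = (-98, 287, 553).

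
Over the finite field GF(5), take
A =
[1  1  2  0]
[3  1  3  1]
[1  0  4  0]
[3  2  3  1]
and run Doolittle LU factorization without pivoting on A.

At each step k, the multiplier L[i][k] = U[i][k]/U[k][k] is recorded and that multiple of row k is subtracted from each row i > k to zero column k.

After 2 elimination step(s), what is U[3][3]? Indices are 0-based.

U[3][3] = 3

[col 0] pivot 1
  R1 -= 3*R0 → (0, 3, 2, 1)  (L[1][0] := 3)
  R2 -= 1*R0 → (0, 4, 2, 0)  (L[2][0] := 1)
  R3 -= 3*R0 → (0, 4, 2, 1)  (L[3][0] := 3)
[col 1] pivot 3
  R2 -= 3*R1 → (0, 0, 1, 2)  (L[2][1] := 3)
  R3 -= 3*R1 → (0, 0, 1, 3)  (L[3][1] := 3)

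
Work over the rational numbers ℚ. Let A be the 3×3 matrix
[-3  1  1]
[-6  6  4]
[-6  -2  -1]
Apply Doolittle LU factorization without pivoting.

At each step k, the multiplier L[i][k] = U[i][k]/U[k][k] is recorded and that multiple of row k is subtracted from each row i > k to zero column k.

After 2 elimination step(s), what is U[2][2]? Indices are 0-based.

Step 1: pivot at (0,0) is -3.
  row1 ← row1 − (2)·row0  ⇒  L[1][0]=2, U row1=(0, 4, 2)
  row2 ← row2 − (2)·row0  ⇒  L[2][0]=2, U row2=(0, -4, -3)
Step 2: pivot at (1,1) is 4.
  row2 ← row2 − (-1)·row1  ⇒  L[2][1]=-1, U row2=(0, 0, -1)

U[2][2] = -1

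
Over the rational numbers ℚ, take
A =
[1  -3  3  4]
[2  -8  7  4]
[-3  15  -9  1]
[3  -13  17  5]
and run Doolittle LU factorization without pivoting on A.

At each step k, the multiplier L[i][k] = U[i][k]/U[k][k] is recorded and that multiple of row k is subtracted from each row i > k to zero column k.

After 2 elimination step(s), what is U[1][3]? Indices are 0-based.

k=0: U[0][0]=1
  eliminate (1,0): mult=2, new row 1: (0, -2, 1, -4); set L[1][0]=2
  eliminate (2,0): mult=-3, new row 2: (0, 6, 0, 13); set L[2][0]=-3
  eliminate (3,0): mult=3, new row 3: (0, -4, 8, -7); set L[3][0]=3
k=1: U[1][1]=-2
  eliminate (2,1): mult=-3, new row 2: (0, 0, 3, 1); set L[2][1]=-3
  eliminate (3,1): mult=2, new row 3: (0, 0, 6, 1); set L[3][1]=2

U[1][3] = -4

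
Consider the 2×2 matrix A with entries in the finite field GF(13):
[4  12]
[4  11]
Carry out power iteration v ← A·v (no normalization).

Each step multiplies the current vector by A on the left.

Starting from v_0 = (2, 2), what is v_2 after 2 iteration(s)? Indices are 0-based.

v_0 = (2, 2).
v_1 = A·v_0 = (6, 4).
v_2 = A·v_1 = (7, 3).

v_2 = (7, 3)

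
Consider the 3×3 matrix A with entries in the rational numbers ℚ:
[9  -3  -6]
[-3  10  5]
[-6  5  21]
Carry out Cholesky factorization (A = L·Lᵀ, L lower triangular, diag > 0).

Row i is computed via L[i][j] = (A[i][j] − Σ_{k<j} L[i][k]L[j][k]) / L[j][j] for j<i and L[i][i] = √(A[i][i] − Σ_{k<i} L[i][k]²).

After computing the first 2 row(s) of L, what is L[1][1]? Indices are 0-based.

L[1][1] = 3

Step 1: L[0][0] = √(9) = 3.
  L[1][0] = (-3) / L[0][0] = -1.
Step 2: L[1][1] = √(9) = 3.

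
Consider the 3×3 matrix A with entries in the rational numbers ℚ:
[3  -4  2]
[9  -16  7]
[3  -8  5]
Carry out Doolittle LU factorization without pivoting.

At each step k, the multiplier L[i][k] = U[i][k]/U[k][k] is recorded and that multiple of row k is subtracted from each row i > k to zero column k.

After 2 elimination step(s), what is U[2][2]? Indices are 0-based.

k=0: U[0][0]=3
  eliminate (1,0): mult=3, new row 1: (0, -4, 1); set L[1][0]=3
  eliminate (2,0): mult=1, new row 2: (0, -4, 3); set L[2][0]=1
k=1: U[1][1]=-4
  eliminate (2,1): mult=1, new row 2: (0, 0, 2); set L[2][1]=1

U[2][2] = 2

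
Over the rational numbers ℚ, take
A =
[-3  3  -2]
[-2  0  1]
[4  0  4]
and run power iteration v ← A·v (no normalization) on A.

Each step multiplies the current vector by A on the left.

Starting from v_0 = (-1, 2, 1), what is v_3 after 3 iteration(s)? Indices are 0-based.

v_0 = (-1, 2, 1).
v_1 = A·v_0 = (7, 3, 0).
v_2 = A·v_1 = (-12, -14, 28).
v_3 = A·v_2 = (-62, 52, 64).

v_3 = (-62, 52, 64)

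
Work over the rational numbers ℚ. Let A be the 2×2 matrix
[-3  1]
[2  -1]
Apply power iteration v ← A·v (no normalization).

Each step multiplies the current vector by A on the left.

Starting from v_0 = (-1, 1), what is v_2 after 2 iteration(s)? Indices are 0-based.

v_0 = (-1, 1).
v_1 = A·v_0 = (4, -3).
v_2 = A·v_1 = (-15, 11).

v_2 = (-15, 11)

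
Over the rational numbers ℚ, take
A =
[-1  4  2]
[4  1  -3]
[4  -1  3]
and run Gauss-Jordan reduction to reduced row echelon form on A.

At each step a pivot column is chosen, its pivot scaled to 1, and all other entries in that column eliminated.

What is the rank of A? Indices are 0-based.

rank = 3

step 1: normalize row 0 (÷-1) = (1, -4, -2)
  row 1: subtract 4×row0 = (0, 17, 5)
  row 2: subtract 4×row0 = (0, 15, 11)
step 2: normalize row 1 (÷17) = (0, 1, 5/17)
  row 0: subtract -4×row1 = (1, 0, -14/17)
  row 2: subtract 15×row1 = (0, 0, 112/17)
step 3: normalize row 2 (÷112/17) = (0, 0, 1)
  row 0: subtract -14/17×row2 = (1, 0, 0)
  row 1: subtract 5/17×row2 = (0, 1, 0)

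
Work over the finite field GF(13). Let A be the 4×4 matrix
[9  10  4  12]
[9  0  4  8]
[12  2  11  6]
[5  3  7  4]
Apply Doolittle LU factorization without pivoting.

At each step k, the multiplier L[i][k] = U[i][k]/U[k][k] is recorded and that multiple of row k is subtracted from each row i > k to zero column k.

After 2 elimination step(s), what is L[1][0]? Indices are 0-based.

L[1][0] = 1

Step 1: pivot at (0,0) is 9.
  row1 ← row1 − (1)·row0  ⇒  L[1][0]=1, U row1=(0, 3, 0, 9)
  row2 ← row2 − (10)·row0  ⇒  L[2][0]=10, U row2=(0, 6, 10, 3)
  row3 ← row3 − (2)·row0  ⇒  L[3][0]=2, U row3=(0, 9, 12, 6)
Step 2: pivot at (1,1) is 3.
  row2 ← row2 − (2)·row1  ⇒  L[2][1]=2, U row2=(0, 0, 10, 11)
  row3 ← row3 − (3)·row1  ⇒  L[3][1]=3, U row3=(0, 0, 12, 5)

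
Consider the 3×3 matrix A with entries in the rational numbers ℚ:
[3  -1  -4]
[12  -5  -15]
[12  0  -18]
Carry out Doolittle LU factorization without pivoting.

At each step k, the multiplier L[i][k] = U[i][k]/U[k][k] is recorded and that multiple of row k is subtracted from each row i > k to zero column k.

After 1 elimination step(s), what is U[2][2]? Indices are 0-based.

Step 1: pivot at (0,0) is 3.
  row1 ← row1 − (4)·row0  ⇒  L[1][0]=4, U row1=(0, -1, 1)
  row2 ← row2 − (4)·row0  ⇒  L[2][0]=4, U row2=(0, 4, -2)

U[2][2] = -2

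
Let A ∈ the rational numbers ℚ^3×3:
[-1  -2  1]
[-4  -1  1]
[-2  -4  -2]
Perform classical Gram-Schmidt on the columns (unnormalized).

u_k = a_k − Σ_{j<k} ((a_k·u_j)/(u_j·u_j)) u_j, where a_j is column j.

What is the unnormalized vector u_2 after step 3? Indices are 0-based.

u_2 = (8/5, 0, -4/5)

Step 1: u_0 = a_0 = (-1, -4, -2).
Step 2: u_1 = a_1 − (2/3)·u_0 = (-4/3, 5/3, -8/3).
Step 3: u_2 = a_2 − (-1/21)·u_0 − (17/35)·u_1 = (8/5, 0, -4/5).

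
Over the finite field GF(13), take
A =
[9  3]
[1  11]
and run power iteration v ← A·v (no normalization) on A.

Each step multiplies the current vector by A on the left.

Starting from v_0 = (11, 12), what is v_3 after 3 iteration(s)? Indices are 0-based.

v_3 = (4, 9)

v_0 = (11, 12).
v_1 = A·v_0 = (5, 0).
v_2 = A·v_1 = (6, 5).
v_3 = A·v_2 = (4, 9).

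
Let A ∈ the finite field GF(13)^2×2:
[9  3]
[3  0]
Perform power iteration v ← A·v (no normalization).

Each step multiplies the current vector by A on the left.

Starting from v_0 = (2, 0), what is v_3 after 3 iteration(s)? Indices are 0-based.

v_3 = (1, 7)

v_0 = (2, 0).
v_1 = A·v_0 = (5, 6).
v_2 = A·v_1 = (11, 2).
v_3 = A·v_2 = (1, 7).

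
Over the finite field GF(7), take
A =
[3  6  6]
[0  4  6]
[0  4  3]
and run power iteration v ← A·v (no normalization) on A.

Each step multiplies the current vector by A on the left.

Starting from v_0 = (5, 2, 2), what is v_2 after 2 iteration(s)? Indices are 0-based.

v_0 = (5, 2, 2).
v_1 = A·v_0 = (4, 6, 0).
v_2 = A·v_1 = (6, 3, 3).

v_2 = (6, 3, 3)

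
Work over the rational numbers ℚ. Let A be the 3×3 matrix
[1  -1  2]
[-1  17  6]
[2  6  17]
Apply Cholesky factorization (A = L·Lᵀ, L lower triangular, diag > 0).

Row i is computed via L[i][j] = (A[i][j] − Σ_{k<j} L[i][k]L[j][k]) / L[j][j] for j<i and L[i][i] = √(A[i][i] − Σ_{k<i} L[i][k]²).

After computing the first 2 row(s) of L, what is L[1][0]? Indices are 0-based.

Step 1: L[0][0] = √(1) = 1.
  L[1][0] = (-1) / L[0][0] = -1.
Step 2: L[1][1] = √(16) = 4.

L[1][0] = -1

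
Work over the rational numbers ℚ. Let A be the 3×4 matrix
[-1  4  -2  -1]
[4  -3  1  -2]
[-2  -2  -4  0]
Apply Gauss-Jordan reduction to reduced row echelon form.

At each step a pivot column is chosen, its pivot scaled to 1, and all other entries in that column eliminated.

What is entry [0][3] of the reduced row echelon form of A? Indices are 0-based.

[1] R0 /= -1  ⇒  (1, -4, 2, 1)
     R1 -= 4·R0  ⇒  (0, 13, -7, -6)
     R2 -= -2·R0  ⇒  (0, -10, 0, 2)
[2] R1 /= 13  ⇒  (0, 1, -7/13, -6/13)
     R0 -= -4·R1  ⇒  (1, 0, -2/13, -11/13)
     R2 -= -10·R1  ⇒  (0, 0, -70/13, -34/13)
[3] R2 /= -70/13  ⇒  (0, 0, 1, 17/35)
     R0 -= -2/13·R2  ⇒  (1, 0, 0, -27/35)
     R1 -= -7/13·R2  ⇒  (0, 1, 0, -1/5)

M[0][3] = -27/35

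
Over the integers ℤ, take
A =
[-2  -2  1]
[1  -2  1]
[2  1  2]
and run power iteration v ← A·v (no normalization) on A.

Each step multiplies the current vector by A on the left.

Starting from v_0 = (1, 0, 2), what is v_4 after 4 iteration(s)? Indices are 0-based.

v_0 = (1, 0, 2).
v_1 = A·v_0 = (0, 3, 6).
v_2 = A·v_1 = (0, 0, 15).
v_3 = A·v_2 = (15, 15, 30).
v_4 = A·v_3 = (-30, 15, 105).

v_4 = (-30, 15, 105)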